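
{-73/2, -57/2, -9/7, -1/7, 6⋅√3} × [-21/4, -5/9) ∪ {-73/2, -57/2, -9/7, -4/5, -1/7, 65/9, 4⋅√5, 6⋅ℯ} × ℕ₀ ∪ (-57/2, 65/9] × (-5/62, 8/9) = ((-57/2, 65/9] × (-5/62, 8/9)) ∪ ({-73/2, -57/2, -9/7, -1/7, 6⋅√3} × [-21/4, -5/9)) ∪ ({-73/2, -57/2, -9/7, -4/5, -1/7, 65/9, 4⋅√5, 6⋅ℯ} × ℕ₀)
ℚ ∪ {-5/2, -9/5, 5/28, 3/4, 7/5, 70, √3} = ℚ ∪ {√3}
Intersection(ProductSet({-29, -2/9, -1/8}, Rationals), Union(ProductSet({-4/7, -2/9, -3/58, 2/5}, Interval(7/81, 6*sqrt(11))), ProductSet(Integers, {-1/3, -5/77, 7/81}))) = Union(ProductSet({-29}, {-1/3, -5/77, 7/81}), ProductSet({-2/9}, Intersection(Interval(7/81, 6*sqrt(11)), Rationals)))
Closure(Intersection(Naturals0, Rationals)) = Naturals0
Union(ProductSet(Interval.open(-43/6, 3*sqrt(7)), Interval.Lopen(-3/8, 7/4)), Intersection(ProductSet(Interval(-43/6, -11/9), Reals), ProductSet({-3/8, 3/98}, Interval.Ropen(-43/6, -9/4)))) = ProductSet(Interval.open(-43/6, 3*sqrt(7)), Interval.Lopen(-3/8, 7/4))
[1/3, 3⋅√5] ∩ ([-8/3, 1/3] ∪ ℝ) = [1/3, 3⋅√5]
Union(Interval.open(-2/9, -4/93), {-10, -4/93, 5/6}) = Union({-10, 5/6}, Interval.Lopen(-2/9, -4/93))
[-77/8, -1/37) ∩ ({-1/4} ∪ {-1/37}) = {-1/4}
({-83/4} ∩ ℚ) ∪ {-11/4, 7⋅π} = {-83/4, -11/4, 7⋅π}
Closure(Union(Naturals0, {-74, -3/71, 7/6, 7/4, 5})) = Union({-74, -3/71, 7/6, 7/4}, Naturals0)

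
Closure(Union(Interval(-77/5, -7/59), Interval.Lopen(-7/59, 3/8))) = Interval(-77/5, 3/8)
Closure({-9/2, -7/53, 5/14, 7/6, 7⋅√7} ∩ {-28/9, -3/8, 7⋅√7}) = {7⋅√7}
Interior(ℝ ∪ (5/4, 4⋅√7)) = (-∞, ∞)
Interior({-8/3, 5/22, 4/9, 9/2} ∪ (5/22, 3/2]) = (5/22, 3/2)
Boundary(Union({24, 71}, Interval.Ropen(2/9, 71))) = {2/9, 71}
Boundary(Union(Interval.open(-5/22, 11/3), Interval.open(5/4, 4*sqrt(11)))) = {-5/22, 4*sqrt(11)}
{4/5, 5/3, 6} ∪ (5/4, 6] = {4/5} ∪ (5/4, 6]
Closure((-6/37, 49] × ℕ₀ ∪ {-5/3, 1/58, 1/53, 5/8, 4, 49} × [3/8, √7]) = ([-6/37, 49] × ℕ₀) ∪ ({-5/3, 1/58, 1/53, 5/8, 4, 49} × [3/8, √7])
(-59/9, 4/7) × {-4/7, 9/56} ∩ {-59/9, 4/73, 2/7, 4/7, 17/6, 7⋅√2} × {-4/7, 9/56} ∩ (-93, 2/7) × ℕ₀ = ∅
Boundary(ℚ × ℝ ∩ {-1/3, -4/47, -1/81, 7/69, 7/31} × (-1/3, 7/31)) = {-1/3, -4/47, -1/81, 7/69, 7/31} × [-1/3, 7/31]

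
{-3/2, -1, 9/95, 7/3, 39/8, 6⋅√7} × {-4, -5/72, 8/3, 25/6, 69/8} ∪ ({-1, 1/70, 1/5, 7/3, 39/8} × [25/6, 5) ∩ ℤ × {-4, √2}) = {-3/2, -1, 9/95, 7/3, 39/8, 6⋅√7} × {-4, -5/72, 8/3, 25/6, 69/8}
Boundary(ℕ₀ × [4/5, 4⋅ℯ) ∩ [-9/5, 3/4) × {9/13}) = ∅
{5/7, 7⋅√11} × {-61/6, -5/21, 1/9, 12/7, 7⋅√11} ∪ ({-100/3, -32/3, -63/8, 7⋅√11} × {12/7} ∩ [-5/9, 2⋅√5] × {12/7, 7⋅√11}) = {5/7, 7⋅√11} × {-61/6, -5/21, 1/9, 12/7, 7⋅√11}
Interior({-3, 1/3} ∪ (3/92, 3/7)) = (3/92, 3/7)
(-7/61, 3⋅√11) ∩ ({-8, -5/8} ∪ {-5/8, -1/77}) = {-1/77}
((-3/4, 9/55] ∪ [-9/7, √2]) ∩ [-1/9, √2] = [-1/9, √2]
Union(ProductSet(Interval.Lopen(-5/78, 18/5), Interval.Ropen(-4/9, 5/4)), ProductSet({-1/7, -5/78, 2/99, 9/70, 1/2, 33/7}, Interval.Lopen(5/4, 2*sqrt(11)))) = Union(ProductSet({-1/7, -5/78, 2/99, 9/70, 1/2, 33/7}, Interval.Lopen(5/4, 2*sqrt(11))), ProductSet(Interval.Lopen(-5/78, 18/5), Interval.Ropen(-4/9, 5/4)))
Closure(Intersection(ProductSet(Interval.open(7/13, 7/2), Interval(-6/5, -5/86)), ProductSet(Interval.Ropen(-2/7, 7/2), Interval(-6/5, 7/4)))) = ProductSet(Interval(7/13, 7/2), Interval(-6/5, -5/86))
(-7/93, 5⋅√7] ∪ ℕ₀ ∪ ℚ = ℚ ∪ [-7/93, 5⋅√7]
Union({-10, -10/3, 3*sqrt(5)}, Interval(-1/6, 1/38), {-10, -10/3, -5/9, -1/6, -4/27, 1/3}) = Union({-10, -10/3, -5/9, 1/3, 3*sqrt(5)}, Interval(-1/6, 1/38))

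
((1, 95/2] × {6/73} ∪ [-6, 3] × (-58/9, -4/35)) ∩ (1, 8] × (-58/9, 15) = ((1, 8] × {6/73}) ∪ ((1, 3] × (-58/9, -4/35))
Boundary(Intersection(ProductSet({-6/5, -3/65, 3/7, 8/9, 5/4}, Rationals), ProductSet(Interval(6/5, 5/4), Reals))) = ProductSet({5/4}, Reals)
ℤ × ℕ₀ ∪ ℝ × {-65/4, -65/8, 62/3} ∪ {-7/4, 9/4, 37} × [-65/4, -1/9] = (ℤ × ℕ₀) ∪ (ℝ × {-65/4, -65/8, 62/3}) ∪ ({-7/4, 9/4, 37} × [-65/4, -1/9])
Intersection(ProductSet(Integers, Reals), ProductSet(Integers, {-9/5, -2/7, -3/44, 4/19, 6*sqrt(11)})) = ProductSet(Integers, {-9/5, -2/7, -3/44, 4/19, 6*sqrt(11)})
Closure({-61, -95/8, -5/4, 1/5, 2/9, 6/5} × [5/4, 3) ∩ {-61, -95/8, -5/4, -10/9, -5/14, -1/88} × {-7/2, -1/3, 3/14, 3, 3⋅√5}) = ∅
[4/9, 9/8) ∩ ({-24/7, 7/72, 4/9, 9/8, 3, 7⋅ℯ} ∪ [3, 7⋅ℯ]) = {4/9}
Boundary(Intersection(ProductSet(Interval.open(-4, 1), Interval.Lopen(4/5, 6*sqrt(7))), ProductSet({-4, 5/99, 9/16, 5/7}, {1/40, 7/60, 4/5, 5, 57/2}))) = ProductSet({5/99, 9/16, 5/7}, {5})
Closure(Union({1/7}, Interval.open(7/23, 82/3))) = Union({1/7}, Interval(7/23, 82/3))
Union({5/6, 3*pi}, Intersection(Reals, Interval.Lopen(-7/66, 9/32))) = Union({5/6, 3*pi}, Interval.Lopen(-7/66, 9/32))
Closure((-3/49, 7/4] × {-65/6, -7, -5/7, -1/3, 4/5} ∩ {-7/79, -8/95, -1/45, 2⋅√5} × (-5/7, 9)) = {-1/45} × {-1/3, 4/5}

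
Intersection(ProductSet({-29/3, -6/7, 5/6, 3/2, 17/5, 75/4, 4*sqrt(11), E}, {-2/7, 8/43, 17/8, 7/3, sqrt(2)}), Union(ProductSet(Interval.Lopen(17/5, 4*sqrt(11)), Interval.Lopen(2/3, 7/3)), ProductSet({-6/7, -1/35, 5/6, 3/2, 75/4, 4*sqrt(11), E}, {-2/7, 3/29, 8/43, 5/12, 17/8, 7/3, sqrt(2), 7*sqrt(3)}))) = ProductSet({-6/7, 5/6, 3/2, 75/4, 4*sqrt(11), E}, {-2/7, 8/43, 17/8, 7/3, sqrt(2)})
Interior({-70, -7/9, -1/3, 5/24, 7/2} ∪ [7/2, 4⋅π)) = (7/2, 4⋅π)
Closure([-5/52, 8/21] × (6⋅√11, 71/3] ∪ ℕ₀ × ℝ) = ((ℕ₀ ∪ (ℕ₀ \ (-5/52, 8/21))) × ℝ) ∪ ([-5/52, 8/21] × [6⋅√11, 71/3])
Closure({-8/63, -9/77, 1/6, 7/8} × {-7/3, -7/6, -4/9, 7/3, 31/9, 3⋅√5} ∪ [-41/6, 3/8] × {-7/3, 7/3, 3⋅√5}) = ([-41/6, 3/8] × {-7/3, 7/3, 3⋅√5}) ∪ ({-8/63, -9/77, 1/6, 7/8} × {-7/3, -7/6, -4/9, 7/3, 31/9, 3⋅√5})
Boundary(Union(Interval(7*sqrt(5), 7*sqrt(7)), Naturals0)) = Union(Complement(Naturals0, Interval.open(7*sqrt(5), 7*sqrt(7))), {7*sqrt(5), 7*sqrt(7)})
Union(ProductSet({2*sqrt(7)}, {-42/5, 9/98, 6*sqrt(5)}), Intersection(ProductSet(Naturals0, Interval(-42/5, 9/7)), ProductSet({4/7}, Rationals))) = ProductSet({2*sqrt(7)}, {-42/5, 9/98, 6*sqrt(5)})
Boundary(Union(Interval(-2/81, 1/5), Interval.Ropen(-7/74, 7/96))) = {-7/74, 1/5}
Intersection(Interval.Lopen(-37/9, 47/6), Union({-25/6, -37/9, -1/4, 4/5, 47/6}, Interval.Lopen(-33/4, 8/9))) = Union({47/6}, Interval.Lopen(-37/9, 8/9))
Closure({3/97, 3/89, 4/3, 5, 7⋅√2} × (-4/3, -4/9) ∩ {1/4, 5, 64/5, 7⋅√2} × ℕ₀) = ∅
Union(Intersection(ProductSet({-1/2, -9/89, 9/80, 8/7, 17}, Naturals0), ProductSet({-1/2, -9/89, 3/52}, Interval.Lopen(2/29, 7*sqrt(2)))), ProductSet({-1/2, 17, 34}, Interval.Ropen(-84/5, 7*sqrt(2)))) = Union(ProductSet({-1/2, -9/89}, Range(1, 10, 1)), ProductSet({-1/2, 17, 34}, Interval.Ropen(-84/5, 7*sqrt(2))))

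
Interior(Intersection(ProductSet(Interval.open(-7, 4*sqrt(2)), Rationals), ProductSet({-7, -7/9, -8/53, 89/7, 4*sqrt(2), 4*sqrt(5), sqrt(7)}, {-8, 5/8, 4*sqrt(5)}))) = EmptySet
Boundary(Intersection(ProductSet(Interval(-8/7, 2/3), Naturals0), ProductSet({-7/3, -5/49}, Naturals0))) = ProductSet({-5/49}, Naturals0)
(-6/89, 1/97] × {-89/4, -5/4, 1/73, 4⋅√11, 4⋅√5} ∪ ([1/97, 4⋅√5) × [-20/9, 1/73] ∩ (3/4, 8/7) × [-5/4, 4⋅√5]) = ((3/4, 8/7) × [-5/4, 1/73]) ∪ ((-6/89, 1/97] × {-89/4, -5/4, 1/73, 4⋅√11, 4⋅√5})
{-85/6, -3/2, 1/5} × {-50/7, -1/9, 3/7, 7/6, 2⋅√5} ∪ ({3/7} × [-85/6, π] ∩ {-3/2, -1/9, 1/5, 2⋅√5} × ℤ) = {-85/6, -3/2, 1/5} × {-50/7, -1/9, 3/7, 7/6, 2⋅√5}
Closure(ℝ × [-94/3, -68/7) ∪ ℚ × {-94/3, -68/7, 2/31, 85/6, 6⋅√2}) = ℝ × ([-94/3, -68/7] ∪ {2/31, 85/6, 6⋅√2})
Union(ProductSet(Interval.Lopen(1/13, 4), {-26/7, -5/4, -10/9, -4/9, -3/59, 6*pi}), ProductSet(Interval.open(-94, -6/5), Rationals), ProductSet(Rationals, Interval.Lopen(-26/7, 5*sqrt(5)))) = Union(ProductSet(Interval.open(-94, -6/5), Rationals), ProductSet(Interval.Lopen(1/13, 4), {-26/7, -5/4, -10/9, -4/9, -3/59, 6*pi}), ProductSet(Rationals, Interval.Lopen(-26/7, 5*sqrt(5))))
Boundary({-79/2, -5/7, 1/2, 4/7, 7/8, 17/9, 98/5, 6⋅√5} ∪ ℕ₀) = {-79/2, -5/7, 1/2, 4/7, 7/8, 17/9, 98/5, 6⋅√5} ∪ ℕ₀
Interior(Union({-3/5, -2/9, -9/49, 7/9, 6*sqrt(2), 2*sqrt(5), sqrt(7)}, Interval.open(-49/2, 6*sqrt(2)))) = Interval.open(-49/2, 6*sqrt(2))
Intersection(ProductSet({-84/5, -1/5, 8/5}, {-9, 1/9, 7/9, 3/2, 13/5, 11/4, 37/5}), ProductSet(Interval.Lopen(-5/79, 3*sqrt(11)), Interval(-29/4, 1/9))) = ProductSet({8/5}, {1/9})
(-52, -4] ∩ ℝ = (-52, -4]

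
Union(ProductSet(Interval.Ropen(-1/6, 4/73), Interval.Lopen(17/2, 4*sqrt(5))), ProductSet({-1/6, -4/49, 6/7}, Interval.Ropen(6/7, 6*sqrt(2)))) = Union(ProductSet({-1/6, -4/49, 6/7}, Interval.Ropen(6/7, 6*sqrt(2))), ProductSet(Interval.Ropen(-1/6, 4/73), Interval.Lopen(17/2, 4*sqrt(5))))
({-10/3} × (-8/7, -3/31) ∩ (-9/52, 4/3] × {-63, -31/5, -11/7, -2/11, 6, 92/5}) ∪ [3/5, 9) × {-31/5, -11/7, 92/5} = [3/5, 9) × {-31/5, -11/7, 92/5}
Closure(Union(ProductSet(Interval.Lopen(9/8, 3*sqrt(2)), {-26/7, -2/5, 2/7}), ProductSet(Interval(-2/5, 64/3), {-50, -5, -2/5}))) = Union(ProductSet(Interval(-2/5, 64/3), {-50, -5, -2/5}), ProductSet(Interval(9/8, 3*sqrt(2)), {-26/7, -2/5, 2/7}))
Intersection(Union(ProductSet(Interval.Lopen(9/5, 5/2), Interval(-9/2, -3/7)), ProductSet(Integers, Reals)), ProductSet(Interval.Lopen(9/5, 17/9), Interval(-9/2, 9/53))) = ProductSet(Interval.Lopen(9/5, 17/9), Interval(-9/2, -3/7))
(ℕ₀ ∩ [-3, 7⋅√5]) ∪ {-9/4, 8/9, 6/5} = {-9/4, 8/9, 6/5} ∪ {0, 1, …, 15}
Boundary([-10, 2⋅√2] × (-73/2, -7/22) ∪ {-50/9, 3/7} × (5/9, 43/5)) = ({-50/9, 3/7} × [5/9, 43/5]) ∪ ({-10, 2⋅√2} × [-73/2, -7/22]) ∪ ([-10, 2⋅√2] × {-73/2, -7/22})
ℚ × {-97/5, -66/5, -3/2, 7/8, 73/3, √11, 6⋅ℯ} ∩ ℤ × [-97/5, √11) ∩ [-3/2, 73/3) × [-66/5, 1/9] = {-1, 0, …, 24} × {-66/5, -3/2}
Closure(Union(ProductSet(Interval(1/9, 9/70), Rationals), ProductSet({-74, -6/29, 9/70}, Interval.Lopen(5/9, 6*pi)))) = Union(ProductSet({-74, -6/29, 9/70}, Interval(5/9, 6*pi)), ProductSet(Interval(1/9, 9/70), Reals))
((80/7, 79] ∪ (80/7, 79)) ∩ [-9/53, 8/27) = ∅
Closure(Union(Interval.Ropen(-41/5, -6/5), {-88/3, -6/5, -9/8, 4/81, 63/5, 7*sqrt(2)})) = Union({-88/3, -9/8, 4/81, 63/5, 7*sqrt(2)}, Interval(-41/5, -6/5))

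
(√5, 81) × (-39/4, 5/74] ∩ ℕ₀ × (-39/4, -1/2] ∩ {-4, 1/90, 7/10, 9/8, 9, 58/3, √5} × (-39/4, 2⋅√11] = {9} × (-39/4, -1/2]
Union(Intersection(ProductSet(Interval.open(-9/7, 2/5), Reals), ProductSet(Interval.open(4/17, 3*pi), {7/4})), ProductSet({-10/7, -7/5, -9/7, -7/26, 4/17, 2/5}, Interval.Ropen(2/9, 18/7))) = Union(ProductSet({-10/7, -7/5, -9/7, -7/26, 4/17, 2/5}, Interval.Ropen(2/9, 18/7)), ProductSet(Interval.open(4/17, 2/5), {7/4}))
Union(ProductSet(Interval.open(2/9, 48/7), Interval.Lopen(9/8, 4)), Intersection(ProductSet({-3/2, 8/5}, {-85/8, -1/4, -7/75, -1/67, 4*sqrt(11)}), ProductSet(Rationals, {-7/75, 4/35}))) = Union(ProductSet({-3/2, 8/5}, {-7/75}), ProductSet(Interval.open(2/9, 48/7), Interval.Lopen(9/8, 4)))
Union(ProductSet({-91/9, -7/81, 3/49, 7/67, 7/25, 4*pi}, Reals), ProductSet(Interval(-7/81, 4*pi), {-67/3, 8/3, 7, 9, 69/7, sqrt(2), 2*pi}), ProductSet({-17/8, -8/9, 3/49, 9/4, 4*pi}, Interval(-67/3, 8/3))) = Union(ProductSet({-17/8, -8/9, 3/49, 9/4, 4*pi}, Interval(-67/3, 8/3)), ProductSet({-91/9, -7/81, 3/49, 7/67, 7/25, 4*pi}, Reals), ProductSet(Interval(-7/81, 4*pi), {-67/3, 8/3, 7, 9, 69/7, sqrt(2), 2*pi}))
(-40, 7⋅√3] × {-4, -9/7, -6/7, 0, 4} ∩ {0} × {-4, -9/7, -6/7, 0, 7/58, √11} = {0} × {-4, -9/7, -6/7, 0}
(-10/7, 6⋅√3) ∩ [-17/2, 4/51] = (-10/7, 4/51]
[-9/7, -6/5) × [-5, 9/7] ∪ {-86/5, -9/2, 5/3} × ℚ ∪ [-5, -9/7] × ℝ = ({-86/5, -9/2, 5/3} × ℚ) ∪ ([-5, -9/7] × ℝ) ∪ ([-9/7, -6/5) × [-5, 9/7])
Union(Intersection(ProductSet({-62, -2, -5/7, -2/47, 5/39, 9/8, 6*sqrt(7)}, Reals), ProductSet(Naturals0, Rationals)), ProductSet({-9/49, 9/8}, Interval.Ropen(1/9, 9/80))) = ProductSet({-9/49, 9/8}, Interval.Ropen(1/9, 9/80))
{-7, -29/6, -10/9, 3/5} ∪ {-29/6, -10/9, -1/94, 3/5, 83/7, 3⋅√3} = {-7, -29/6, -10/9, -1/94, 3/5, 83/7, 3⋅√3}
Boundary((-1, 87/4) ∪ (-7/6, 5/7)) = {-7/6, 87/4}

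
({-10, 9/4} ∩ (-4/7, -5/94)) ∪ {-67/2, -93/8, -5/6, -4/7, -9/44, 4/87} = {-67/2, -93/8, -5/6, -4/7, -9/44, 4/87}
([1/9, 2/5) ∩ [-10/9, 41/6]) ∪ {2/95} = {2/95} ∪ [1/9, 2/5)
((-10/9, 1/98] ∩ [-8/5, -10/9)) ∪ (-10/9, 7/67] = (-10/9, 7/67]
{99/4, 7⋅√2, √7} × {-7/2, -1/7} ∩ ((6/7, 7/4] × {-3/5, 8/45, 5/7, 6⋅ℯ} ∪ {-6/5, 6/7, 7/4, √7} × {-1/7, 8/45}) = {√7} × {-1/7}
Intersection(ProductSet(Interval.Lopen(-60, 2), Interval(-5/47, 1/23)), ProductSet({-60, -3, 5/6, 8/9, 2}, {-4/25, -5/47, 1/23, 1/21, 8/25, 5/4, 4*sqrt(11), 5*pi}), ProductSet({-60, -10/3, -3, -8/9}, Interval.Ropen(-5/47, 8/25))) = ProductSet({-3}, {-5/47, 1/23})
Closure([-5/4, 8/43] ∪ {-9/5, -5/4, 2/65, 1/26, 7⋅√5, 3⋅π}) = {-9/5, 7⋅√5, 3⋅π} ∪ [-5/4, 8/43]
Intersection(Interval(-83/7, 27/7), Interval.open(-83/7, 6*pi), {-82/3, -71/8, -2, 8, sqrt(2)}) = {-71/8, -2, sqrt(2)}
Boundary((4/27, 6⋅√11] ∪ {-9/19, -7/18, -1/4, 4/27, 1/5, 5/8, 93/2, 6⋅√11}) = {-9/19, -7/18, -1/4, 4/27, 93/2, 6⋅√11}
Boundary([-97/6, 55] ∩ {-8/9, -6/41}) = {-8/9, -6/41}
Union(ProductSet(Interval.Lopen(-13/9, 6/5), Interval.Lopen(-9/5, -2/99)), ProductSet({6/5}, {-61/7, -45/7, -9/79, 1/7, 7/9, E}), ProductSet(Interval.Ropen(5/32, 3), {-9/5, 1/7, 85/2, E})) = Union(ProductSet({6/5}, {-61/7, -45/7, -9/79, 1/7, 7/9, E}), ProductSet(Interval.Lopen(-13/9, 6/5), Interval.Lopen(-9/5, -2/99)), ProductSet(Interval.Ropen(5/32, 3), {-9/5, 1/7, 85/2, E}))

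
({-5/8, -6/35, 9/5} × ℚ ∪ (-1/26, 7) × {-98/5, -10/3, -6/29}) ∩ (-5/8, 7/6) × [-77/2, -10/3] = ((-1/26, 7/6) × {-98/5, -10/3}) ∪ ({-6/35} × (ℚ ∩ [-77/2, -10/3]))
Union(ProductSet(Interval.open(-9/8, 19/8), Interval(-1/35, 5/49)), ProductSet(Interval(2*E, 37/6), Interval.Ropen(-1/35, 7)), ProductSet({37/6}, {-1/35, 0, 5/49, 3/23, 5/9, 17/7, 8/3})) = Union(ProductSet(Interval.open(-9/8, 19/8), Interval(-1/35, 5/49)), ProductSet(Interval(2*E, 37/6), Interval.Ropen(-1/35, 7)))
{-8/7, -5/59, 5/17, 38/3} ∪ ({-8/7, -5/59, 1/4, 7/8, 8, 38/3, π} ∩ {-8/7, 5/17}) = {-8/7, -5/59, 5/17, 38/3}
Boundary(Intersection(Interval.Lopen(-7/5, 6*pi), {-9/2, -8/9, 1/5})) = {-8/9, 1/5}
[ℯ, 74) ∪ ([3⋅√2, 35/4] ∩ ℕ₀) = [ℯ, 74) ∪ {5, 6, 7, 8}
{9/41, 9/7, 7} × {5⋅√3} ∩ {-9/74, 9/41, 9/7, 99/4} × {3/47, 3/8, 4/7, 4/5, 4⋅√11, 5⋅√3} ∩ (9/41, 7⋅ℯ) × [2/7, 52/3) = {9/7} × {5⋅√3}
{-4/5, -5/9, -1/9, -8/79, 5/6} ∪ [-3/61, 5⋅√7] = {-4/5, -5/9, -1/9, -8/79} ∪ [-3/61, 5⋅√7]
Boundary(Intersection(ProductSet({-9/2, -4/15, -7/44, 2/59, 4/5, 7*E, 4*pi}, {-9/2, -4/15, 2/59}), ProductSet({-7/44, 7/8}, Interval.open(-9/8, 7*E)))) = ProductSet({-7/44}, {-4/15, 2/59})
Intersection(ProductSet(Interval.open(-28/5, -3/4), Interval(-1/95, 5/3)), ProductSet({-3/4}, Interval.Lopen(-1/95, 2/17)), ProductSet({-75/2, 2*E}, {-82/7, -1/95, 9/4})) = EmptySet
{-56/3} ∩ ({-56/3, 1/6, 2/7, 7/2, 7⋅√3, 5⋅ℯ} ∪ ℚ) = {-56/3}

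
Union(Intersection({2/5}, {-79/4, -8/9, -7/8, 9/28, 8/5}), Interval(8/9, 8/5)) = Interval(8/9, 8/5)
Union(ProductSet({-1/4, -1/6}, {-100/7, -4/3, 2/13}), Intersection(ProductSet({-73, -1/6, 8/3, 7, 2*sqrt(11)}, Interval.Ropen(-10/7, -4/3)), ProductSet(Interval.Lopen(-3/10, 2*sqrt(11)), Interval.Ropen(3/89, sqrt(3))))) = ProductSet({-1/4, -1/6}, {-100/7, -4/3, 2/13})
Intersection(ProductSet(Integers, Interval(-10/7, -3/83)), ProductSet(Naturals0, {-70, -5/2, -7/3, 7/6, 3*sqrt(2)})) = EmptySet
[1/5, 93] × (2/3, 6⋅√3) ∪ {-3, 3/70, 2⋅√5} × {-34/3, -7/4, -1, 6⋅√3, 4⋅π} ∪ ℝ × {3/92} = (ℝ × {3/92}) ∪ ([1/5, 93] × (2/3, 6⋅√3)) ∪ ({-3, 3/70, 2⋅√5} × {-34/3, -7/4, -1, 6⋅√3, 4⋅π})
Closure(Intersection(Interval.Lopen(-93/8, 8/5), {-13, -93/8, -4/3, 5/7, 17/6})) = {-4/3, 5/7}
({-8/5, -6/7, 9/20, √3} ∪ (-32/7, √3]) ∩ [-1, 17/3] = [-1, √3]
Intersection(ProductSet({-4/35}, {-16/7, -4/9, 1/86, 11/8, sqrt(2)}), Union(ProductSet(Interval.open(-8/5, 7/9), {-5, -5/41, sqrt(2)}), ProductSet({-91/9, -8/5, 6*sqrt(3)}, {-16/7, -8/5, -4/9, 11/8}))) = ProductSet({-4/35}, {sqrt(2)})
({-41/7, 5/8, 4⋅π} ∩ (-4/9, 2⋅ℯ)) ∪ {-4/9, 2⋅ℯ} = {-4/9, 5/8, 2⋅ℯ}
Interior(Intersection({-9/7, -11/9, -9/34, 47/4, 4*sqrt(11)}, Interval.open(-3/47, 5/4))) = EmptySet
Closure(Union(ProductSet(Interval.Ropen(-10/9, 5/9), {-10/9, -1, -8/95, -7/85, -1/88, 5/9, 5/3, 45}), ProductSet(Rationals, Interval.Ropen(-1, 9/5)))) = Union(ProductSet(Interval(-10/9, 5/9), {-10/9, -1, -8/95, -7/85, -1/88, 5/9, 5/3, 45}), ProductSet(Reals, Interval(-1, 9/5)))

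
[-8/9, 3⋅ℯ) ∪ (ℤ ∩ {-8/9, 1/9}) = [-8/9, 3⋅ℯ)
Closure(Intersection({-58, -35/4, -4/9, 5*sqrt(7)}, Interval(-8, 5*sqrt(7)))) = {-4/9, 5*sqrt(7)}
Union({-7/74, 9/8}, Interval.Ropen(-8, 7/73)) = Union({9/8}, Interval.Ropen(-8, 7/73))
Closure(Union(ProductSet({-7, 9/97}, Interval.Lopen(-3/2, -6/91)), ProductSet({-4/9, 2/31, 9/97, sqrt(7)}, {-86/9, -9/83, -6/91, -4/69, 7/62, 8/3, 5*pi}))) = Union(ProductSet({-7, 9/97}, Interval(-3/2, -6/91)), ProductSet({-4/9, 2/31, 9/97, sqrt(7)}, {-86/9, -9/83, -6/91, -4/69, 7/62, 8/3, 5*pi}))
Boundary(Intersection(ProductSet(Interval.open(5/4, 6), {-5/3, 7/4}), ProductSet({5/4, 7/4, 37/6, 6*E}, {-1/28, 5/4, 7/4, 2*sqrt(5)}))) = ProductSet({7/4}, {7/4})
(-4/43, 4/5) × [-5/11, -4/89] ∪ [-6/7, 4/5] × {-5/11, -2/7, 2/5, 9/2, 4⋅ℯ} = ((-4/43, 4/5) × [-5/11, -4/89]) ∪ ([-6/7, 4/5] × {-5/11, -2/7, 2/5, 9/2, 4⋅ℯ})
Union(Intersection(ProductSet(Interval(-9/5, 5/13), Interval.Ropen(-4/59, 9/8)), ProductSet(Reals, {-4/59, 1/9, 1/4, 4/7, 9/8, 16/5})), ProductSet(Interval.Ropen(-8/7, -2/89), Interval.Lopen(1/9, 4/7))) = Union(ProductSet(Interval(-9/5, 5/13), {-4/59, 1/9, 1/4, 4/7}), ProductSet(Interval.Ropen(-8/7, -2/89), Interval.Lopen(1/9, 4/7)))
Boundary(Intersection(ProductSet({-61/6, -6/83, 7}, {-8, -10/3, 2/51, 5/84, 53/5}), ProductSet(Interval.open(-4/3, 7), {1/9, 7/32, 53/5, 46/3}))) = ProductSet({-6/83}, {53/5})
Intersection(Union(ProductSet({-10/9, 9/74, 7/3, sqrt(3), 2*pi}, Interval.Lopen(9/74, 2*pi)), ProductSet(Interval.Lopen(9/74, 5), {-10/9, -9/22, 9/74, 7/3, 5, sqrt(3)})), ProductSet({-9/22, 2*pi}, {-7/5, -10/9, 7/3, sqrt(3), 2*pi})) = ProductSet({2*pi}, {7/3, sqrt(3), 2*pi})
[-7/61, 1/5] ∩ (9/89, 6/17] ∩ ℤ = ∅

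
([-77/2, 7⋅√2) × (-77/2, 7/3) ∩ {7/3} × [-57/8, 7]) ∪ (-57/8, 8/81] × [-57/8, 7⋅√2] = ({7/3} × [-57/8, 7/3)) ∪ ((-57/8, 8/81] × [-57/8, 7⋅√2])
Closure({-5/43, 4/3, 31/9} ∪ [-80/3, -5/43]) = [-80/3, -5/43] ∪ {4/3, 31/9}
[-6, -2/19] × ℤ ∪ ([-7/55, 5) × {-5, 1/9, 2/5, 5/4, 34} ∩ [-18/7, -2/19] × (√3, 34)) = [-6, -2/19] × ℤ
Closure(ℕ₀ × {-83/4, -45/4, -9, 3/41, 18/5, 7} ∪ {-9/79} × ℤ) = ({-9/79} × ℤ) ∪ (ℕ₀ × {-83/4, -45/4, -9, 3/41, 18/5, 7})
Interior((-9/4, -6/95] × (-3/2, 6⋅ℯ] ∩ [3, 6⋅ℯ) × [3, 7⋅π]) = ∅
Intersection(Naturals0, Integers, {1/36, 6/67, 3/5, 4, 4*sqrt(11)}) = {4}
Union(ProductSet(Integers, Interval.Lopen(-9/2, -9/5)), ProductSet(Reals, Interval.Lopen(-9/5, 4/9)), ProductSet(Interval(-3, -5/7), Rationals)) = Union(ProductSet(Integers, Interval.Lopen(-9/2, -9/5)), ProductSet(Interval(-3, -5/7), Rationals), ProductSet(Reals, Interval.Lopen(-9/5, 4/9)))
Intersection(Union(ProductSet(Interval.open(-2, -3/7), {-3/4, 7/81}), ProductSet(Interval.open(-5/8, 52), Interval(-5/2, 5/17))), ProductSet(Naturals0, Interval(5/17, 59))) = ProductSet(Range(0, 52, 1), {5/17})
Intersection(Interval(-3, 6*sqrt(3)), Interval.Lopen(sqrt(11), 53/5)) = Interval.Lopen(sqrt(11), 6*sqrt(3))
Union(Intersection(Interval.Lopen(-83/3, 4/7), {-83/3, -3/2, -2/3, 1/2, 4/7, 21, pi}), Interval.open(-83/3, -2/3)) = Union({1/2, 4/7}, Interval.Lopen(-83/3, -2/3))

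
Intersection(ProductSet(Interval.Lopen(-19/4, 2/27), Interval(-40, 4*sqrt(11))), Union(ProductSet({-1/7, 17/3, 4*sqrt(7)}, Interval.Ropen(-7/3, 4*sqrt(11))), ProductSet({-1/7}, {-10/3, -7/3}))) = ProductSet({-1/7}, Union({-10/3}, Interval.Ropen(-7/3, 4*sqrt(11))))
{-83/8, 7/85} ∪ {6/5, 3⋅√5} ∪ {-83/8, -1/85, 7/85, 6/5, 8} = {-83/8, -1/85, 7/85, 6/5, 8, 3⋅√5}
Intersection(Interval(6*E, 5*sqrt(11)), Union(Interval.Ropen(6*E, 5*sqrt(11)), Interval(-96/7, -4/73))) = Interval.Ropen(6*E, 5*sqrt(11))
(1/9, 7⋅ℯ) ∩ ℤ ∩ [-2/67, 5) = {1, 2, 3, 4}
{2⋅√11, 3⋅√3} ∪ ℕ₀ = ℕ₀ ∪ {2⋅√11, 3⋅√3}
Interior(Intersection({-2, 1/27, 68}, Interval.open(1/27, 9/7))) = EmptySet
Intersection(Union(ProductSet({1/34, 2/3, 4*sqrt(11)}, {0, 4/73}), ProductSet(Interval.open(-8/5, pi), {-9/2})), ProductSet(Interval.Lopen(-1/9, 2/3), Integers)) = ProductSet({1/34, 2/3}, {0})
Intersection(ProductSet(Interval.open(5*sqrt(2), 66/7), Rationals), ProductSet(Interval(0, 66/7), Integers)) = ProductSet(Interval.open(5*sqrt(2), 66/7), Integers)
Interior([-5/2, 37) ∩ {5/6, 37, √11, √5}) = ∅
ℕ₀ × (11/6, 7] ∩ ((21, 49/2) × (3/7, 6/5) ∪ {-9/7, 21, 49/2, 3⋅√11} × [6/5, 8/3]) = {21} × (11/6, 8/3]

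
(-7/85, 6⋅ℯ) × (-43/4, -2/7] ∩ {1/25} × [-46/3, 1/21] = {1/25} × (-43/4, -2/7]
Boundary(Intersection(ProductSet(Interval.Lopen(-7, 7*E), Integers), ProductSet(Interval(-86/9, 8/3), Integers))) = ProductSet(Interval(-7, 8/3), Integers)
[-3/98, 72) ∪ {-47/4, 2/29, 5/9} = {-47/4} ∪ [-3/98, 72)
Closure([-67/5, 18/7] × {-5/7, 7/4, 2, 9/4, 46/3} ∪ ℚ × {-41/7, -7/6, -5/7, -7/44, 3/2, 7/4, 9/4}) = (ℝ × {-41/7, -7/6, -5/7, -7/44, 3/2, 7/4, 9/4}) ∪ ([-67/5, 18/7] × {-5/7, 7/4, 2, 9/4, 46/3})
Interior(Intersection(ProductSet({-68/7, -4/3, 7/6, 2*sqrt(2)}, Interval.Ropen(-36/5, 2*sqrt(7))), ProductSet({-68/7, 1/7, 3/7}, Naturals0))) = EmptySet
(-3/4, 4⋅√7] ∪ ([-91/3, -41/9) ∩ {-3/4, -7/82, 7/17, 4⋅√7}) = (-3/4, 4⋅√7]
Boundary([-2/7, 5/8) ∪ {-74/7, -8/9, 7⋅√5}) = {-74/7, -8/9, -2/7, 5/8, 7⋅√5}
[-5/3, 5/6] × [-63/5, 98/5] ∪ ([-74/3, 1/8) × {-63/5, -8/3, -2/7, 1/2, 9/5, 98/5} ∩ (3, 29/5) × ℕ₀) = [-5/3, 5/6] × [-63/5, 98/5]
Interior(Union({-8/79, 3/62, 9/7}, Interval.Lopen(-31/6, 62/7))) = Interval.open(-31/6, 62/7)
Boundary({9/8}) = {9/8}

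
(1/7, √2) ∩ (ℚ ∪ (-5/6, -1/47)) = ℚ ∩ (1/7, √2)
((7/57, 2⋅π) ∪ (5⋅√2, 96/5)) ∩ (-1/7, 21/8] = (7/57, 21/8]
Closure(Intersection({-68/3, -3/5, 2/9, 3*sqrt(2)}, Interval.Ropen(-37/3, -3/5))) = EmptySet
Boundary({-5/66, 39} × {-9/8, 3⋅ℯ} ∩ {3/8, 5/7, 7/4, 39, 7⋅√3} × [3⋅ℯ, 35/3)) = {39} × {3⋅ℯ}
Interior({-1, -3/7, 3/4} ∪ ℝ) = ℝ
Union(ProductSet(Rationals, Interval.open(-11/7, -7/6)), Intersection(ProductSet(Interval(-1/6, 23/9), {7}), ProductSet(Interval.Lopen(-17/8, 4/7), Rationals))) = Union(ProductSet(Interval(-1/6, 4/7), {7}), ProductSet(Rationals, Interval.open(-11/7, -7/6)))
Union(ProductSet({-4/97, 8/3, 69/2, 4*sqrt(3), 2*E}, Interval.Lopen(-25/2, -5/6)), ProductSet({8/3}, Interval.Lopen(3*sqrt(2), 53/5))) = Union(ProductSet({8/3}, Interval.Lopen(3*sqrt(2), 53/5)), ProductSet({-4/97, 8/3, 69/2, 4*sqrt(3), 2*E}, Interval.Lopen(-25/2, -5/6)))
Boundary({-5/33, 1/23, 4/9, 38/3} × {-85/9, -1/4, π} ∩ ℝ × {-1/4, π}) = {-5/33, 1/23, 4/9, 38/3} × {-1/4, π}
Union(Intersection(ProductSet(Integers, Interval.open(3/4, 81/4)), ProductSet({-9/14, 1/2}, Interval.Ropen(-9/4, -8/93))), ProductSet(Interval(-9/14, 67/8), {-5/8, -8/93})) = ProductSet(Interval(-9/14, 67/8), {-5/8, -8/93})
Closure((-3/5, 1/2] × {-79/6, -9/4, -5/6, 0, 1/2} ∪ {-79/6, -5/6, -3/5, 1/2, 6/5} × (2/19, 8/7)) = ({-79/6, -5/6, -3/5, 1/2, 6/5} × [2/19, 8/7]) ∪ ([-3/5, 1/2] × {-79/6, -9/4, -5/6, 0, 1/2})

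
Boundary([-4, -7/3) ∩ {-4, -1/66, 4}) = {-4}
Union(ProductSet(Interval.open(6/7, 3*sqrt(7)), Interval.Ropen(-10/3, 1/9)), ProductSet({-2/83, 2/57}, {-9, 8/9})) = Union(ProductSet({-2/83, 2/57}, {-9, 8/9}), ProductSet(Interval.open(6/7, 3*sqrt(7)), Interval.Ropen(-10/3, 1/9)))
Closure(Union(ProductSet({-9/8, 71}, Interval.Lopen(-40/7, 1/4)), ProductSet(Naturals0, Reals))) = Union(ProductSet({-9/8, 71}, Interval(-40/7, 1/4)), ProductSet(Naturals0, Reals))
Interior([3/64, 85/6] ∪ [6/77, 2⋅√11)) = (3/64, 85/6)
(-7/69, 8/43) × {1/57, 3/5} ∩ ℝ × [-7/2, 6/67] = (-7/69, 8/43) × {1/57}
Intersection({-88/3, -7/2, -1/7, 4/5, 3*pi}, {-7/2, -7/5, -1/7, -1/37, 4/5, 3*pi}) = {-7/2, -1/7, 4/5, 3*pi}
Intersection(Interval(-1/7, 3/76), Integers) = Range(0, 1, 1)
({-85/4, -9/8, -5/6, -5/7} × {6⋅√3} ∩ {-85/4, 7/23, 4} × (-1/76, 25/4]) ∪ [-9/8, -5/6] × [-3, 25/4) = [-9/8, -5/6] × [-3, 25/4)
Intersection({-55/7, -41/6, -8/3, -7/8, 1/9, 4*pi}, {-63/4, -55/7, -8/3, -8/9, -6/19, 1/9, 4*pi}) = {-55/7, -8/3, 1/9, 4*pi}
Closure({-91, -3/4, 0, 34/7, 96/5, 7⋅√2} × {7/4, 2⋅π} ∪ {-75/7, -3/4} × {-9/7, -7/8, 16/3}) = ({-75/7, -3/4} × {-9/7, -7/8, 16/3}) ∪ ({-91, -3/4, 0, 34/7, 96/5, 7⋅√2} × {7/4, 2⋅π})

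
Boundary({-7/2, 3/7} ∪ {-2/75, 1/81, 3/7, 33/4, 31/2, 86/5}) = {-7/2, -2/75, 1/81, 3/7, 33/4, 31/2, 86/5}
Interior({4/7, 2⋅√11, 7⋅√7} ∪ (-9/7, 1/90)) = (-9/7, 1/90)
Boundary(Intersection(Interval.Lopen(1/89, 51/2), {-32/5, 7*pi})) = {7*pi}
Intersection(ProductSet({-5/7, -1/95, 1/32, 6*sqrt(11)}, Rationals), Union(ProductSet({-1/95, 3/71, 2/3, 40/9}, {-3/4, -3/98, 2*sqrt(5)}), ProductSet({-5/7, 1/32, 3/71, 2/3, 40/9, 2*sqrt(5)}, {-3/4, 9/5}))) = Union(ProductSet({-1/95}, {-3/4, -3/98}), ProductSet({-5/7, 1/32}, {-3/4, 9/5}))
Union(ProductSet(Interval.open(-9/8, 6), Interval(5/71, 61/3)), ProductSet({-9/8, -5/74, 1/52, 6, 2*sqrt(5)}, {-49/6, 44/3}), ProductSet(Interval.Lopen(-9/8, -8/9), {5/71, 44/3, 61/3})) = Union(ProductSet({-9/8, -5/74, 1/52, 6, 2*sqrt(5)}, {-49/6, 44/3}), ProductSet(Interval.open(-9/8, 6), Interval(5/71, 61/3)))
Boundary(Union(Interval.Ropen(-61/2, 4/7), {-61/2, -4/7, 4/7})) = {-61/2, 4/7}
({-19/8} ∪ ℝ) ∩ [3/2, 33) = [3/2, 33)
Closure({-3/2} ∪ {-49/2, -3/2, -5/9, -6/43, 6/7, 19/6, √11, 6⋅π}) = {-49/2, -3/2, -5/9, -6/43, 6/7, 19/6, √11, 6⋅π}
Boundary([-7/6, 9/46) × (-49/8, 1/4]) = ({-7/6, 9/46} × [-49/8, 1/4]) ∪ ([-7/6, 9/46] × {-49/8, 1/4})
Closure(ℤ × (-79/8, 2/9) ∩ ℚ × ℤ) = ℤ × {-9, -8, …, 0}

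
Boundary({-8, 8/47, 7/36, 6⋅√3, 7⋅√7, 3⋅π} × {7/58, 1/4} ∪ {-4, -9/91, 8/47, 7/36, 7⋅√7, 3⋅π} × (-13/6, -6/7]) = ({-4, -9/91, 8/47, 7/36, 7⋅√7, 3⋅π} × [-13/6, -6/7]) ∪ ({-8, 8/47, 7/36, 6⋅√3, 7⋅√7, 3⋅π} × {7/58, 1/4})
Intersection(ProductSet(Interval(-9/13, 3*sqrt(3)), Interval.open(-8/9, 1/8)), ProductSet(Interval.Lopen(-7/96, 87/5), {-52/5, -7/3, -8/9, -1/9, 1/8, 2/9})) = ProductSet(Interval.Lopen(-7/96, 3*sqrt(3)), {-1/9})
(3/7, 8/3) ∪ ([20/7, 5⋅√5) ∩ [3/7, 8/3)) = (3/7, 8/3)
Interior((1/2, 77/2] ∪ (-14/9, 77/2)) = (-14/9, 77/2)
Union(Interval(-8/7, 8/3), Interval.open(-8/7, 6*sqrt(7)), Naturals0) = Union(Interval.Ropen(-8/7, 6*sqrt(7)), Naturals0)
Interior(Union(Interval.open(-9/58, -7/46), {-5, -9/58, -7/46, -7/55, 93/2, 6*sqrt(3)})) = Interval.open(-9/58, -7/46)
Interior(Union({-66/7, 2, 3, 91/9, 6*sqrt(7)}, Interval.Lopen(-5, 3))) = Interval.open(-5, 3)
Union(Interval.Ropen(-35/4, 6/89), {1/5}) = Union({1/5}, Interval.Ropen(-35/4, 6/89))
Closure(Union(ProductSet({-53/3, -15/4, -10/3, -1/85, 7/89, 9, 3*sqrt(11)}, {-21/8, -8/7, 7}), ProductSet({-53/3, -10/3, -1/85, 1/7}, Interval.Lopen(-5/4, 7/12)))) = Union(ProductSet({-53/3, -10/3, -1/85, 1/7}, Interval(-5/4, 7/12)), ProductSet({-53/3, -15/4, -10/3, -1/85, 7/89, 9, 3*sqrt(11)}, {-21/8, -8/7, 7}))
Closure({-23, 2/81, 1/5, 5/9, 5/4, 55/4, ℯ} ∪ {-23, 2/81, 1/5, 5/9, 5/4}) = {-23, 2/81, 1/5, 5/9, 5/4, 55/4, ℯ}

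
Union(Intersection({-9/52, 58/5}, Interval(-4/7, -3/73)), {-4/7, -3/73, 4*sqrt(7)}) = {-4/7, -9/52, -3/73, 4*sqrt(7)}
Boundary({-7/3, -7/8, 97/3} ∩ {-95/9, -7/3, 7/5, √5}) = {-7/3}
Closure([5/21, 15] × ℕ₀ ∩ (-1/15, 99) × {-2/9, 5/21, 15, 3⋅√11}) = [5/21, 15] × {15}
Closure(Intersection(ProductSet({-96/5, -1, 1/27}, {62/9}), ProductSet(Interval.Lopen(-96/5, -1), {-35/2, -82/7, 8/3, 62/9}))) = ProductSet({-1}, {62/9})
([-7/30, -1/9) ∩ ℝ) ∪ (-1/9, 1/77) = [-7/30, -1/9) ∪ (-1/9, 1/77)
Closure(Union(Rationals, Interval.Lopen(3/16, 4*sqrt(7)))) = Union(Interval(-oo, oo), Rationals)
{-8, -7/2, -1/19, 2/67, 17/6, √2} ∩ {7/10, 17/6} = {17/6}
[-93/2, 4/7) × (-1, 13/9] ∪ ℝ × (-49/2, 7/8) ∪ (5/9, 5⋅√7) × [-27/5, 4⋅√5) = (ℝ × (-49/2, 7/8)) ∪ ([-93/2, 4/7) × (-1, 13/9]) ∪ ((5/9, 5⋅√7) × [-27/5, 4⋅√5))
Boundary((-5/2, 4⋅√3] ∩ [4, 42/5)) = {4, 4⋅√3}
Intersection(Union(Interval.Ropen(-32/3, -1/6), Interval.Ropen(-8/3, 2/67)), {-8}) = {-8}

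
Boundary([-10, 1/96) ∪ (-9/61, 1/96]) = {-10, 1/96}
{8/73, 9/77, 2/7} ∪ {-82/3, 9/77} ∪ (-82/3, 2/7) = [-82/3, 2/7]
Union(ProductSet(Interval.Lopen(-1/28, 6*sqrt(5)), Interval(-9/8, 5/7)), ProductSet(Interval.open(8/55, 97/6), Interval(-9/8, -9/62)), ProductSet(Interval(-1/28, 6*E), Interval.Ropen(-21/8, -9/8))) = Union(ProductSet(Interval.Lopen(-1/28, 6*sqrt(5)), Interval(-9/8, 5/7)), ProductSet(Interval(-1/28, 6*E), Interval.Ropen(-21/8, -9/8)), ProductSet(Interval.open(8/55, 97/6), Interval(-9/8, -9/62)))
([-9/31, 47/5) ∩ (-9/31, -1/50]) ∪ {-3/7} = {-3/7} ∪ (-9/31, -1/50]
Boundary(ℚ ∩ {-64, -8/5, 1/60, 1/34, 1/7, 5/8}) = {-64, -8/5, 1/60, 1/34, 1/7, 5/8}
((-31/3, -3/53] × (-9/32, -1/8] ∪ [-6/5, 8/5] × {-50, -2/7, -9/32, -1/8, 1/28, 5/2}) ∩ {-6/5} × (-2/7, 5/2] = {-6/5} × ([-9/32, -1/8] ∪ {1/28, 5/2})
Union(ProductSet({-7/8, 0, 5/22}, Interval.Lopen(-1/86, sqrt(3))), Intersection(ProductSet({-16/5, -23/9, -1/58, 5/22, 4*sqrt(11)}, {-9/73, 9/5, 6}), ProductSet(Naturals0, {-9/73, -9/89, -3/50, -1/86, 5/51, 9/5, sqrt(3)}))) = ProductSet({-7/8, 0, 5/22}, Interval.Lopen(-1/86, sqrt(3)))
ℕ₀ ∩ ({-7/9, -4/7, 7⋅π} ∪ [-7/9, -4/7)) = ∅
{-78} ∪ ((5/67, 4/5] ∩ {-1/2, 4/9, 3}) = {-78, 4/9}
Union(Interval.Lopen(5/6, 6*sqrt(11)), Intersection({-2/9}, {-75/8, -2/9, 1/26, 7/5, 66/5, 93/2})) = Union({-2/9}, Interval.Lopen(5/6, 6*sqrt(11)))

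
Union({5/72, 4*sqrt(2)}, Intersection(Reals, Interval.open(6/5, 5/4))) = Union({5/72, 4*sqrt(2)}, Interval.open(6/5, 5/4))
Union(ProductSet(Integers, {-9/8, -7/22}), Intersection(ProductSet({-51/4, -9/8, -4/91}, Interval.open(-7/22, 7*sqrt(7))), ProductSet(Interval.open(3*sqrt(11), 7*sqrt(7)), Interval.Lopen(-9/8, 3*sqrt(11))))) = ProductSet(Integers, {-9/8, -7/22})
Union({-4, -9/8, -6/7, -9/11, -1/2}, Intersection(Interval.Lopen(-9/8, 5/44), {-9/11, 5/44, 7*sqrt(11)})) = {-4, -9/8, -6/7, -9/11, -1/2, 5/44}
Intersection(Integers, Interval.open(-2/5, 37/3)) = Range(0, 13, 1)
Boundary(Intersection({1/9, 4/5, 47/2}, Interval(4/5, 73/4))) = {4/5}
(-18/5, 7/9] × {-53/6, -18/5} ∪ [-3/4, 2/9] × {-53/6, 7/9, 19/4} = ((-18/5, 7/9] × {-53/6, -18/5}) ∪ ([-3/4, 2/9] × {-53/6, 7/9, 19/4})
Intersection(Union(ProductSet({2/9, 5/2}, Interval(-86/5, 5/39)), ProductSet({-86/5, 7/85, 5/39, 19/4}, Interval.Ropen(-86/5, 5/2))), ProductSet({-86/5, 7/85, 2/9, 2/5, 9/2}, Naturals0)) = Union(ProductSet({2/9}, Range(0, 1, 1)), ProductSet({-86/5, 7/85}, Range(0, 3, 1)))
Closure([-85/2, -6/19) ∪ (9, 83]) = [-85/2, -6/19] ∪ [9, 83]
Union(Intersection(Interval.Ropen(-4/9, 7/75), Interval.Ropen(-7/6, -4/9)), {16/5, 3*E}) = {16/5, 3*E}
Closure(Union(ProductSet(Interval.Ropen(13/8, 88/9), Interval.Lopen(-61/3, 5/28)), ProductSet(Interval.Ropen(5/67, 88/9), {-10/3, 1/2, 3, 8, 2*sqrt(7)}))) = Union(ProductSet({13/8, 88/9}, Interval(-61/3, 5/28)), ProductSet(Interval(5/67, 88/9), {-10/3, 1/2, 3, 8, 2*sqrt(7)}), ProductSet(Interval(13/8, 88/9), {-61/3, 5/28}), ProductSet(Interval.Ropen(13/8, 88/9), Interval.Lopen(-61/3, 5/28)))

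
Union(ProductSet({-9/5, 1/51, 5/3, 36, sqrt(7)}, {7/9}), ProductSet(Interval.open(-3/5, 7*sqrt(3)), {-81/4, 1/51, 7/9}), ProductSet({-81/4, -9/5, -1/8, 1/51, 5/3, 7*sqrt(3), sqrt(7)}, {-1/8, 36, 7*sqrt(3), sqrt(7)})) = Union(ProductSet({-9/5, 1/51, 5/3, 36, sqrt(7)}, {7/9}), ProductSet({-81/4, -9/5, -1/8, 1/51, 5/3, 7*sqrt(3), sqrt(7)}, {-1/8, 36, 7*sqrt(3), sqrt(7)}), ProductSet(Interval.open(-3/5, 7*sqrt(3)), {-81/4, 1/51, 7/9}))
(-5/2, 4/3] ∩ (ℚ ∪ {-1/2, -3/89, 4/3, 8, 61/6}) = ℚ ∩ (-5/2, 4/3]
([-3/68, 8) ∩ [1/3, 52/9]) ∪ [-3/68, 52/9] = [-3/68, 52/9]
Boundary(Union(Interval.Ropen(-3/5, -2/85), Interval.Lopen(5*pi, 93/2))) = {-3/5, -2/85, 93/2, 5*pi}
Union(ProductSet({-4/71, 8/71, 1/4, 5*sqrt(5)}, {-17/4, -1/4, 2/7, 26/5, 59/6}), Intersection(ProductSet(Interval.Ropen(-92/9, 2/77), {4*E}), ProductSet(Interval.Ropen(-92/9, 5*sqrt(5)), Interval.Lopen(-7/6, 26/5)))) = ProductSet({-4/71, 8/71, 1/4, 5*sqrt(5)}, {-17/4, -1/4, 2/7, 26/5, 59/6})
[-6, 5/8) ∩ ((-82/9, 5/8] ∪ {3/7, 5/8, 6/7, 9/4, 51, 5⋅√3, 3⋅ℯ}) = [-6, 5/8)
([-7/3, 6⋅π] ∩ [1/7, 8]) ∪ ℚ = ℚ ∪ [1/7, 8]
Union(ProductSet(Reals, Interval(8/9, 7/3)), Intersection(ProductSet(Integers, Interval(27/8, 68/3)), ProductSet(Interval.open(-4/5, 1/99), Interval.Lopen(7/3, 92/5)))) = Union(ProductSet(Range(0, 1, 1), Interval(27/8, 92/5)), ProductSet(Reals, Interval(8/9, 7/3)))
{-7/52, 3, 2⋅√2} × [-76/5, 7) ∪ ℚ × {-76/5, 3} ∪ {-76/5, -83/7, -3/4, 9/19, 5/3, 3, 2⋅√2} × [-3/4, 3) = (ℚ × {-76/5, 3}) ∪ ({-7/52, 3, 2⋅√2} × [-76/5, 7)) ∪ ({-76/5, -83/7, -3/4, 9/19, 5/3, 3, 2⋅√2} × [-3/4, 3))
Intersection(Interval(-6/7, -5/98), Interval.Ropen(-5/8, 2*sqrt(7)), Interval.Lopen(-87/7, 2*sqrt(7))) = Interval(-5/8, -5/98)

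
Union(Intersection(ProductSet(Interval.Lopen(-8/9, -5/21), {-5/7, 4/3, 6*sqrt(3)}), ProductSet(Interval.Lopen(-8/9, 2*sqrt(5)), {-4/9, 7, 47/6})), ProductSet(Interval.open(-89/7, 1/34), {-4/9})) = ProductSet(Interval.open(-89/7, 1/34), {-4/9})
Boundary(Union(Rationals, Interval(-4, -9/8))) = Union(Interval(-oo, -4), Interval(-9/8, oo))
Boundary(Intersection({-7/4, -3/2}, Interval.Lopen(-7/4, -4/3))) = {-3/2}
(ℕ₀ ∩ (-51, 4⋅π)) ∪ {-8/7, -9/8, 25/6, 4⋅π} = {-8/7, -9/8, 25/6, 4⋅π} ∪ {0, 1, …, 12}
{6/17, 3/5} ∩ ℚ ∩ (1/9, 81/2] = {6/17, 3/5}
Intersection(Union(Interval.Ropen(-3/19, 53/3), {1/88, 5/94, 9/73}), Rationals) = Intersection(Interval.Ropen(-3/19, 53/3), Rationals)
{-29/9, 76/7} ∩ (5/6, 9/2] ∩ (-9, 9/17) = ∅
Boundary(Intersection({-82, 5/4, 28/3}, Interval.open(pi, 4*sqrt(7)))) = {28/3}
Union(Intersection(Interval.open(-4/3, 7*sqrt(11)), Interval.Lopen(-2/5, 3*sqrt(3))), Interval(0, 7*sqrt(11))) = Interval.Lopen(-2/5, 7*sqrt(11))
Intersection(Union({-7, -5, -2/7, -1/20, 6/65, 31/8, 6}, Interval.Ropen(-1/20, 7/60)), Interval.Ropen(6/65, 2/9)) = Interval.Ropen(6/65, 7/60)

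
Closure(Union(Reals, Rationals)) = Reals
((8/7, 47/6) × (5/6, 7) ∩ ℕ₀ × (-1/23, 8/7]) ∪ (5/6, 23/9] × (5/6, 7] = ({2, 3, …, 7} × (5/6, 8/7]) ∪ ((5/6, 23/9] × (5/6, 7])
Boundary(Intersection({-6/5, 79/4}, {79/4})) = {79/4}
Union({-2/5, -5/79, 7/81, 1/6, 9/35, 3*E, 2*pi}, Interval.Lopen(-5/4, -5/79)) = Union({7/81, 1/6, 9/35, 3*E, 2*pi}, Interval.Lopen(-5/4, -5/79))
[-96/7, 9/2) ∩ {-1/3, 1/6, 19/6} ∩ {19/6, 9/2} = {19/6}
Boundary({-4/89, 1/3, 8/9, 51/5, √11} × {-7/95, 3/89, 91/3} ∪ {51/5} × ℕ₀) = ({51/5} × ℕ₀) ∪ ({-4/89, 1/3, 8/9, 51/5, √11} × {-7/95, 3/89, 91/3})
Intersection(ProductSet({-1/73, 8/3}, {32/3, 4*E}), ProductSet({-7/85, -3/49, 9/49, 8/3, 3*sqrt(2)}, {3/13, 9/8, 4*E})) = ProductSet({8/3}, {4*E})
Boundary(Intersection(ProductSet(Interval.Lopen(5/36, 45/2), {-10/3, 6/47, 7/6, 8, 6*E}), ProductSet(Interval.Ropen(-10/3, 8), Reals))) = ProductSet(Interval(5/36, 8), {-10/3, 6/47, 7/6, 8, 6*E})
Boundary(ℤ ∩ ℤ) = ℤ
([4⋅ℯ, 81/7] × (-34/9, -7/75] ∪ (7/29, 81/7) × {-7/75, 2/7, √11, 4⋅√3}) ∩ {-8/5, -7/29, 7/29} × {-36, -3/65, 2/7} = ∅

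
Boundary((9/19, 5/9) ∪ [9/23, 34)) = {9/23, 34}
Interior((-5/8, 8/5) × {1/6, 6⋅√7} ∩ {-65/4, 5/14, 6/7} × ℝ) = ∅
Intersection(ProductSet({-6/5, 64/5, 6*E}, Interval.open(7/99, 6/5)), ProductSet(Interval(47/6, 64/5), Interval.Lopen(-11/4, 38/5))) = ProductSet({64/5}, Interval.open(7/99, 6/5))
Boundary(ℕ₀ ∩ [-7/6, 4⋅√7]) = {0, 1, …, 10}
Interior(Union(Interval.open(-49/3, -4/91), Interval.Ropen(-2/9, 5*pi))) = Interval.open(-49/3, 5*pi)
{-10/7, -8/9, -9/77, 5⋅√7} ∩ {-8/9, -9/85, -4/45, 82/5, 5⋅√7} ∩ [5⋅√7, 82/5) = {5⋅√7}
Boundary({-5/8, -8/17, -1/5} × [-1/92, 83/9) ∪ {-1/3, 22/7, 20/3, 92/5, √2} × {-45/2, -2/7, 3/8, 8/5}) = ({-5/8, -8/17, -1/5} × [-1/92, 83/9]) ∪ ({-1/3, 22/7, 20/3, 92/5, √2} × {-45/2, -2/7, 3/8, 8/5})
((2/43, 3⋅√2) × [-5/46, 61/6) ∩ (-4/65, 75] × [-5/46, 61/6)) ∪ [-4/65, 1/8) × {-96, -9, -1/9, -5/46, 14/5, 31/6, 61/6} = ([-4/65, 1/8) × {-96, -9, -1/9, -5/46, 14/5, 31/6, 61/6}) ∪ ((2/43, 3⋅√2) × [-5/46, 61/6))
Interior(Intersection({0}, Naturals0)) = EmptySet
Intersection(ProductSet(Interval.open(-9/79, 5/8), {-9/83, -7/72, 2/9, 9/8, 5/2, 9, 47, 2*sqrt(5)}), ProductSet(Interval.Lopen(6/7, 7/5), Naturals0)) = EmptySet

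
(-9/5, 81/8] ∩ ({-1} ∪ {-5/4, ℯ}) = {-5/4, -1, ℯ}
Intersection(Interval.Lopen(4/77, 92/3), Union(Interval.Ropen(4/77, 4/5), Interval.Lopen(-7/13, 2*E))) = Interval.Lopen(4/77, 2*E)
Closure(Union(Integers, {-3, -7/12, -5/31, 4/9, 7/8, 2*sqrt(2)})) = Union({-7/12, -5/31, 4/9, 7/8, 2*sqrt(2)}, Integers)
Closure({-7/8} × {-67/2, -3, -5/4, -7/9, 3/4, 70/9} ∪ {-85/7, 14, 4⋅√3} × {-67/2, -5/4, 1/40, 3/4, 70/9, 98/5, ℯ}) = ({-7/8} × {-67/2, -3, -5/4, -7/9, 3/4, 70/9}) ∪ ({-85/7, 14, 4⋅√3} × {-67/2, -5/4, 1/40, 3/4, 70/9, 98/5, ℯ})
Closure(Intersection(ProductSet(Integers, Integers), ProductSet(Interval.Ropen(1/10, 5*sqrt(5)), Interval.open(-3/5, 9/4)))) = ProductSet(Range(1, 12, 1), Range(0, 3, 1))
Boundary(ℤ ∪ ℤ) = ℤ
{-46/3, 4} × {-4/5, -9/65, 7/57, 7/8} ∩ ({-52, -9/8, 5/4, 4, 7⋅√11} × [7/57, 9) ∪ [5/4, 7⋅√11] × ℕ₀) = {4} × {7/57, 7/8}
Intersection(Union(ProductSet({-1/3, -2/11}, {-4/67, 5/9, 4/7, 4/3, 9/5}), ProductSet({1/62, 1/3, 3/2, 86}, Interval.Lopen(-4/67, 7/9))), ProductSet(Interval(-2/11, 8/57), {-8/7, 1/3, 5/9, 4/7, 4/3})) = Union(ProductSet({-2/11}, {5/9, 4/7, 4/3}), ProductSet({1/62}, {1/3, 5/9, 4/7}))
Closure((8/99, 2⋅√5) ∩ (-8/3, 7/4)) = [8/99, 7/4]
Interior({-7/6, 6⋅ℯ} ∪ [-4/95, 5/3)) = (-4/95, 5/3)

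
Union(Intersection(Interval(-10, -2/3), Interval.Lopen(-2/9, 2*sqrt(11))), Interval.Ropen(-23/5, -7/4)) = Interval.Ropen(-23/5, -7/4)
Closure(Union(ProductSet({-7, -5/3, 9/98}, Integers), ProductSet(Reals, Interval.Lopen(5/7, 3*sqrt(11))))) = Union(ProductSet({-7, -5/3, 9/98}, Integers), ProductSet(Reals, Interval(5/7, 3*sqrt(11))))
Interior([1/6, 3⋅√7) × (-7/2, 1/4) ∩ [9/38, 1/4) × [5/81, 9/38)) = (9/38, 1/4) × (5/81, 9/38)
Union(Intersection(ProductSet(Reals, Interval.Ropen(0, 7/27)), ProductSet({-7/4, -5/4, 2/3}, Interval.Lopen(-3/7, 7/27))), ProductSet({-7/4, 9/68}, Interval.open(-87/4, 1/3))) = Union(ProductSet({-7/4, 9/68}, Interval.open(-87/4, 1/3)), ProductSet({-7/4, -5/4, 2/3}, Interval.Ropen(0, 7/27)))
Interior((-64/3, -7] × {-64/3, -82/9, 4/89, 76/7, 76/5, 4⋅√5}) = ∅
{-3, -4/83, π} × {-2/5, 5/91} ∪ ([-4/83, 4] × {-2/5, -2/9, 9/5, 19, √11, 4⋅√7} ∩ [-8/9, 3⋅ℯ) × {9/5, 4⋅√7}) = ({-3, -4/83, π} × {-2/5, 5/91}) ∪ ([-4/83, 4] × {9/5, 4⋅√7})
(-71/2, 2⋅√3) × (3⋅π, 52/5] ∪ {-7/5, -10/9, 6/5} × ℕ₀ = ({-7/5, -10/9, 6/5} × ℕ₀) ∪ ((-71/2, 2⋅√3) × (3⋅π, 52/5])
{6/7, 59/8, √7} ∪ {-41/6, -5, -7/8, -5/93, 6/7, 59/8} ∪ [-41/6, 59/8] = [-41/6, 59/8]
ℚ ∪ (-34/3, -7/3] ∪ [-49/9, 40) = ℚ ∪ [-34/3, 40]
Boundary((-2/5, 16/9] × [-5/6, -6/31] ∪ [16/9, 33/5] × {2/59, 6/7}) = ({-2/5, 16/9} × [-5/6, -6/31]) ∪ ([-2/5, 16/9] × {-5/6, -6/31}) ∪ ([16/9, 33/5] × {2/59, 6/7})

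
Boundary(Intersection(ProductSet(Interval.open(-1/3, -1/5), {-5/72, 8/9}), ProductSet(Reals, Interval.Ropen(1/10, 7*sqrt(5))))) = ProductSet(Interval(-1/3, -1/5), {8/9})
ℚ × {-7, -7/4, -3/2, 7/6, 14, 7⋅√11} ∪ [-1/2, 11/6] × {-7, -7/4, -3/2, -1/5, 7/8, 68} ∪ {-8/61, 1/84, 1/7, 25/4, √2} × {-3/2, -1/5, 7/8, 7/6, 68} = ([-1/2, 11/6] × {-7, -7/4, -3/2, -1/5, 7/8, 68}) ∪ (ℚ × {-7, -7/4, -3/2, 7/6, 14, 7⋅√11}) ∪ ({-8/61, 1/84, 1/7, 25/4, √2} × {-3/2, -1/5, 7/8, 7/6, 68})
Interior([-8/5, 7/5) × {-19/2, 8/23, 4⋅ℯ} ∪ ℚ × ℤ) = ∅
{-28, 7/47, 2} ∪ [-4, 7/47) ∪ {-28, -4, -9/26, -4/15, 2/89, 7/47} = {-28, 2} ∪ [-4, 7/47]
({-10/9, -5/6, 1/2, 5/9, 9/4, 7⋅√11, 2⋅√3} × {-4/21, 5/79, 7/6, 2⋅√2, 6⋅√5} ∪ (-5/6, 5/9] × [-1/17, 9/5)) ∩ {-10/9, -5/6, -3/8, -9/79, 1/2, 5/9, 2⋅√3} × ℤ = {-3/8, -9/79, 1/2, 5/9} × {0, 1}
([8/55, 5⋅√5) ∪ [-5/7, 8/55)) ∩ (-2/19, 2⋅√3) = (-2/19, 2⋅√3)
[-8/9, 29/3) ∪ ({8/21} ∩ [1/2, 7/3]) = [-8/9, 29/3)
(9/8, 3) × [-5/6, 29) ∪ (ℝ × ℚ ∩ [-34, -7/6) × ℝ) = ([-34, -7/6) × ℚ) ∪ ((9/8, 3) × [-5/6, 29))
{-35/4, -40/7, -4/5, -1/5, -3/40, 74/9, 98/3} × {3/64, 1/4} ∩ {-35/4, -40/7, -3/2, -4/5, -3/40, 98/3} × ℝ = {-35/4, -40/7, -4/5, -3/40, 98/3} × {3/64, 1/4}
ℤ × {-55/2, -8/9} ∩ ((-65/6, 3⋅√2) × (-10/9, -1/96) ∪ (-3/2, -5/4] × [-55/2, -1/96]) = {-10, -9, …, 4} × {-8/9}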